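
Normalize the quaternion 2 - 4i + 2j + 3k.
0.3482 - 0.6963i + 0.3482j + 0.5222k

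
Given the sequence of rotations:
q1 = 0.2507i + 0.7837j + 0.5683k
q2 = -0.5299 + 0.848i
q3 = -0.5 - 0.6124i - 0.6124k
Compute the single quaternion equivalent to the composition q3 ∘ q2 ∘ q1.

q2 · q1 = -0.2126 - 0.1328i - 0.8972j + 0.3634k
q3 · q2 · q1 = 0.2475 - 0.3528i + 0.7525j + 0.4979k
0.2475 - 0.3528i + 0.7525j + 0.4979k


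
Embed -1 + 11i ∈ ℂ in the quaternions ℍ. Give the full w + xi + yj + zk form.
-1 + 11i + 0j + 0k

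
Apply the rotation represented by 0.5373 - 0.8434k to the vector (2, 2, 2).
(0.967, -2.658, 2)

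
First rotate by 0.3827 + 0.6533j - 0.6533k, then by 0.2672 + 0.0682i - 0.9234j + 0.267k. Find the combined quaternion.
0.8799 + 0.4549i - 0.1343j - 0.0278k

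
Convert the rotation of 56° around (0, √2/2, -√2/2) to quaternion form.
0.8829 + 0.332j - 0.332k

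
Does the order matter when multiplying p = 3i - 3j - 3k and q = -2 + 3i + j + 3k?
Yes: pq = 3 - 12i - 12j + 18k ≠ 3 + 24j - 6k = qp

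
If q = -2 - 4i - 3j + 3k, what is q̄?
-2 + 4i + 3j - 3k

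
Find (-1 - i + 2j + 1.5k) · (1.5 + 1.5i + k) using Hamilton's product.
-1.5 - i + 6.25j - 1.75k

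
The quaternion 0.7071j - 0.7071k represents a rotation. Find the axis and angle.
axis = (0, √2/2, -√2/2), θ = π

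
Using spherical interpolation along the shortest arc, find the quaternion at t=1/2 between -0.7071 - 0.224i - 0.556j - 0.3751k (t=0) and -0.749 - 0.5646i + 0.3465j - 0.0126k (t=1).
-0.8497 - 0.4602i - 0.1223j - 0.2263k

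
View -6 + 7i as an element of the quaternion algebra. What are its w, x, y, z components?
-6 + 7i + 0j + 0k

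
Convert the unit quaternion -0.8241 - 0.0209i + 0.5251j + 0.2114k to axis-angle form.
axis = (-0.0369, 0.927, 0.3732), θ = 291°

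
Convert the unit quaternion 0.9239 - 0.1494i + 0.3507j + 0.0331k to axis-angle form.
axis = (-0.3905, 0.9165, 0.0865), θ = π/4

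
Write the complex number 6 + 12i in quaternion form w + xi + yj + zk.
6 + 12i + 0j + 0k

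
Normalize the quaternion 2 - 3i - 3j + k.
0.417 - 0.6255i - 0.6255j + 0.2085k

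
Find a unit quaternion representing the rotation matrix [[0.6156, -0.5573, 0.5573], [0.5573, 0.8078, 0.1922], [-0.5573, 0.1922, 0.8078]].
0.8988 + 0.31j + 0.31k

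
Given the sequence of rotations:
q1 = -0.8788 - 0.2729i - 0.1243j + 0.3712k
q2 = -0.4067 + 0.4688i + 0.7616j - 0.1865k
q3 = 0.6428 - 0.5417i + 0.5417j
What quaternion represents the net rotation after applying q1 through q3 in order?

q2 · q1 = 0.6492 - 0.0415i - 0.7419j + 0.1625k
q3 · q2 · q1 = 0.7967 - 0.2903i - 0.0372j + 0.5288k
0.7967 - 0.2903i - 0.0372j + 0.5288k


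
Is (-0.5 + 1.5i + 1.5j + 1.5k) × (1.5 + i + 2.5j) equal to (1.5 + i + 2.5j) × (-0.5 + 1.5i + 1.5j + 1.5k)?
No: pq = -6 - 2i + 2.5j + 4.5k ≠ -6 + 5.5i - 0.5j = qp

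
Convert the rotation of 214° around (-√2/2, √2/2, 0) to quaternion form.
-0.2924 - 0.6762i + 0.6762j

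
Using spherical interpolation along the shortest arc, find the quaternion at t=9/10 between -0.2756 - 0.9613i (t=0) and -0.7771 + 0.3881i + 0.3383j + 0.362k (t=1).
0.7125 - 0.5124i - 0.3273j - 0.3502k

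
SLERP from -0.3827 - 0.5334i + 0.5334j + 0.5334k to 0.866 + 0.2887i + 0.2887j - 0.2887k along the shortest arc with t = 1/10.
-0.4632 - 0.534i + 0.4639j + 0.534k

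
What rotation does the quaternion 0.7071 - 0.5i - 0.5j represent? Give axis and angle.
axis = (-√2/2, -√2/2, 0), θ = π/2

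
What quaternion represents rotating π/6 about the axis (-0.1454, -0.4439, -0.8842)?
0.9659 - 0.0376i - 0.1149j - 0.2288k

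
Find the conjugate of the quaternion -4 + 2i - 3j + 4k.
-4 - 2i + 3j - 4k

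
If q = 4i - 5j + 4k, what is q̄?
-4i + 5j - 4k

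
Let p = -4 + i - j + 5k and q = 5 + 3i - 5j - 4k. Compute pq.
-8 + 22i + 34j + 39k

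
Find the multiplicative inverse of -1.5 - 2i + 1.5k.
-0.1765 + 0.2353i - 0.1765k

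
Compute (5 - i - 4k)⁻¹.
0.119 + 0.0238i + 0.0952k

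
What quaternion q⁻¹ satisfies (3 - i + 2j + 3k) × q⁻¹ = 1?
0.1304 + 0.0435i - 0.087j - 0.1304k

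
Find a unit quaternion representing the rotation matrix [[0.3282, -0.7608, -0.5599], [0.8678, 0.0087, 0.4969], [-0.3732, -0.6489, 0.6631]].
0.7071 - 0.4051i - 0.066j + 0.5758k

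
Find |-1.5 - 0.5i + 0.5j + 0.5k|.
√3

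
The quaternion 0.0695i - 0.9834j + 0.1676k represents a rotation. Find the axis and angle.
axis = (0.0695, -0.9834, 0.1676), θ = π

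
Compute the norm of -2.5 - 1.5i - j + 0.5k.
3.122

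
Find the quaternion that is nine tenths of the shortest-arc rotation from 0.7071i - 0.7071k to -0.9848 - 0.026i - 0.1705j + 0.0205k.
0.9682 + 0.1339i + 0.1676j - 0.1285k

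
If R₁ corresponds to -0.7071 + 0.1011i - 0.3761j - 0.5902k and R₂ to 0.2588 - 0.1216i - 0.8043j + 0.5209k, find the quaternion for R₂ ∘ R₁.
-0.1658 + 0.7828i + 0.4523j - 0.394k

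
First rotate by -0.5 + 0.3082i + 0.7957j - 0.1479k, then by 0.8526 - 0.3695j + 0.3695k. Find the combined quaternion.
-0.0776 + 0.0234i + 0.977j - 0.197k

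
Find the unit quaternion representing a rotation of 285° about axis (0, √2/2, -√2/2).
-0.7934 + 0.4305j - 0.4305k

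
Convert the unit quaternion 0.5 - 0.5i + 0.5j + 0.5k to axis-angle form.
axis = (-√3/3, √3/3, √3/3), θ = 2π/3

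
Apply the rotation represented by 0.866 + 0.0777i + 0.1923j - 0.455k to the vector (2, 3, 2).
(4.003, -0.414, 0.899)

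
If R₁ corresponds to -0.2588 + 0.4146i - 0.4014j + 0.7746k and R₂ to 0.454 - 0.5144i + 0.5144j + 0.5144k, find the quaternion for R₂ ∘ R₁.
-0.0962 + 0.9263i + 0.2964j + 0.2118k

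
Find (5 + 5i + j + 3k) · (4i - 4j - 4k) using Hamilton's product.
-4 + 28i + 12j - 44k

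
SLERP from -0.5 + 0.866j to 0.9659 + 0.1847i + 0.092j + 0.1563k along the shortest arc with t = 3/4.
-0.9603 - 0.1539i + 0.193j - 0.1302k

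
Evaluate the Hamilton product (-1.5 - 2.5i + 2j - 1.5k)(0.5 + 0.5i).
0.5 - 2i + 0.25j - 1.75k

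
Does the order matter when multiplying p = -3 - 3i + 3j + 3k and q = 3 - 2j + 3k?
Yes: pq = -12 + 6i + 24j + 6k ≠ -12 - 24i + 6j - 6k = qp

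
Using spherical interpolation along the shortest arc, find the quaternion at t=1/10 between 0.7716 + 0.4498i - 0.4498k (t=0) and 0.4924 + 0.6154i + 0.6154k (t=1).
0.7916 + 0.5033i - 0.3465k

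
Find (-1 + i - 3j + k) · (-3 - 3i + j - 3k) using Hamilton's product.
12 + 8i + 8j - 8k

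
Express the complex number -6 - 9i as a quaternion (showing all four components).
-6 - 9i + 0j + 0k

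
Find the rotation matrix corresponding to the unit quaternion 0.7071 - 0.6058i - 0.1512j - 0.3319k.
[[0.734, 0.6526, 0.1883], [-0.2862, 0.0457, 0.9571], [0.616, -0.7564, 0.2203]]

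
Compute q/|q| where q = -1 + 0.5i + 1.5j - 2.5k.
-0.3203 + 0.1601i + 0.4804j - 0.8006k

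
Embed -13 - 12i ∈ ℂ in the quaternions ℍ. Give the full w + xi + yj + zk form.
-13 - 12i + 0j + 0k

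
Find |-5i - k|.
√26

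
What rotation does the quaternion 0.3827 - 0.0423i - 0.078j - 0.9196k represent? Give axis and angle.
axis = (-0.0458, -0.0844, -0.9954), θ = 3π/4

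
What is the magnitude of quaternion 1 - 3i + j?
√11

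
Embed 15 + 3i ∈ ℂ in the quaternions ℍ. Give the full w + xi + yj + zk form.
15 + 3i + 0j + 0k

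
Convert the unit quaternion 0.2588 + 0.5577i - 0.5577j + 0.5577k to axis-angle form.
axis = (√3/3, -√3/3, √3/3), θ = 5π/6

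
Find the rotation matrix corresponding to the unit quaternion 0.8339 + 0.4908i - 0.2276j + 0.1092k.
[[0.8725, -0.4055, -0.2724], [-0.0413, 0.4944, -0.8683], [0.4868, 0.7688, 0.4146]]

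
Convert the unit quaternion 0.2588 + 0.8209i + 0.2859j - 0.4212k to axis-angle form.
axis = (0.8499, 0.296, -0.4361), θ = 5π/6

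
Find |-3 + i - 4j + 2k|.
√30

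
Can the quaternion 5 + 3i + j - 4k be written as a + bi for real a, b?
No. The quaternion 5 + 3i + j - 4k has j-coefficient y = 1 and k-coefficient z = -4, not both zero, so it does not lie in the complex subalgebra spanned by 1 and i.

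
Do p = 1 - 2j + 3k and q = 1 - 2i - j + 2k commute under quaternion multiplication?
No: pq = -7 - 3i - 9j + k ≠ -7 - i + 3j + 9k = qp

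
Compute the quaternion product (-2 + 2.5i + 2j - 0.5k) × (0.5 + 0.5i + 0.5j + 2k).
-2.25 + 4.5i - 5.25j - 4k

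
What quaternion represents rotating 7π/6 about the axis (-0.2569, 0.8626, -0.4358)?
-0.2588 - 0.2481i + 0.8332j - 0.421k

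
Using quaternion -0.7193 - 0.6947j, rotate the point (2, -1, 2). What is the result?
(2.068, -1, -1.929)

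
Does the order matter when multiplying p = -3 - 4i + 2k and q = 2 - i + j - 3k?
Yes: pq = -4 - 7i - 17j + 9k ≠ -4 - 3i + 11j + 17k = qp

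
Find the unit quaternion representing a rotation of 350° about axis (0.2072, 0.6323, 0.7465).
-0.9962 + 0.0181i + 0.0551j + 0.0651k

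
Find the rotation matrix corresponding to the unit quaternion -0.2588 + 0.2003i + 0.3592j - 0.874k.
[[-0.7858, -0.3085, -0.536], [0.5963, -0.608, -0.5242], [-0.1642, -0.7316, 0.6617]]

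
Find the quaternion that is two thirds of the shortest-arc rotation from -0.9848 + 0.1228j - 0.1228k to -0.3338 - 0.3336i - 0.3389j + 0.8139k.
-0.7165 - 0.2705i - 0.2192j + 0.6044k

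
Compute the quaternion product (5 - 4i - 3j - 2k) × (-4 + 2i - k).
-14 + 29i + 4j + 9k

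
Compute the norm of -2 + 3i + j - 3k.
√23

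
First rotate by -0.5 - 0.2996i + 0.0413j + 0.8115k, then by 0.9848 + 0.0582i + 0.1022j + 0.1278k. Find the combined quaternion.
-0.5829 - 0.2465i - 0.0959j + 0.7683k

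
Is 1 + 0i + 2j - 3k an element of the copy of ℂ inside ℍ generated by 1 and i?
No. The quaternion 1 + 2j - 3k has j-coefficient y = 2 and k-coefficient z = -3, not both zero, so it does not lie in the complex subalgebra spanned by 1 and i.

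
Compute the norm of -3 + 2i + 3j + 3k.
√31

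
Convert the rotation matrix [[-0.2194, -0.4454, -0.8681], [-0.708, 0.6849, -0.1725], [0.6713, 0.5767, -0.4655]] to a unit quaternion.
-0.5 - 0.3746i + 0.7697j + 0.1313k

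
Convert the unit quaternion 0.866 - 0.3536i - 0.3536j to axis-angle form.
axis = (-√2/2, -√2/2, 0), θ = π/3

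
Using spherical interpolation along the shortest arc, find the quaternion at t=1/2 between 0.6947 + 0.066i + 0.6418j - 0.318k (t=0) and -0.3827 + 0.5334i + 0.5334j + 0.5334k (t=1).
0.7407 - 0.3213i + 0.0745j - 0.5853k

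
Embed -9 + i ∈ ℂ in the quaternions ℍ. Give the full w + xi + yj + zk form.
-9 + i + 0j + 0k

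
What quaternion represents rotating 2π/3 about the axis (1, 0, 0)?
0.5 + 0.866i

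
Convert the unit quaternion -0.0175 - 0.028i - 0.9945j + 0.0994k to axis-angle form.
axis = (-0.028, -0.9947, 0.0994), θ = 182°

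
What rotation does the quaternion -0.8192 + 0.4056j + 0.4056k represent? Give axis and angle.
axis = (0, √2/2, √2/2), θ = 290°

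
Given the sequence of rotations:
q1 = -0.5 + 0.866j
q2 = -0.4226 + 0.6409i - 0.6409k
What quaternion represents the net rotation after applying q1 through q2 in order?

q2 · q1 = 0.2113 + 0.2346i - 0.366j + 0.8755k
0.2113 + 0.2346i - 0.366j + 0.8755k


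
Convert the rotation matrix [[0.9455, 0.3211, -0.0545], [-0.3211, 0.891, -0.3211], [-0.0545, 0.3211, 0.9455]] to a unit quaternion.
0.9724 + 0.1651i - 0.1651k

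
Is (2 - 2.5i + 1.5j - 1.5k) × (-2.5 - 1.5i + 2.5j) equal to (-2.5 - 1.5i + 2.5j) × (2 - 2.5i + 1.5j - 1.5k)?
No: pq = -12.5 + 7i + 3.5j - 0.25k ≠ -12.5 - 0.5i - j + 7.75k = qp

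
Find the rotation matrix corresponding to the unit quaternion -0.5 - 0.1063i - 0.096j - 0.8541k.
[[-0.4774, -0.8337, 0.2776], [0.8745, -0.4816, 0.0577], [0.0856, 0.2703, 0.959]]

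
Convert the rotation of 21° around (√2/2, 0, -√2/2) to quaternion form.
0.9833 + 0.1289i - 0.1289k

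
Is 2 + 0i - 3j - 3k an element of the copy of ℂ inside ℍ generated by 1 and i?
No. The quaternion 2 - 3j - 3k has j-coefficient y = -3 and k-coefficient z = -3, not both zero, so it does not lie in the complex subalgebra spanned by 1 and i.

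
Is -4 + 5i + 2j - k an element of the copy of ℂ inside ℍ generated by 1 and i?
No. The quaternion -4 + 5i + 2j - k has j-coefficient y = 2 and k-coefficient z = -1, not both zero, so it does not lie in the complex subalgebra spanned by 1 and i.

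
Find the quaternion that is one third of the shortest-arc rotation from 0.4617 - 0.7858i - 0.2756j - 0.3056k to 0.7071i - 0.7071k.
0.3576 - 0.907i - 0.2135j + 0.0616k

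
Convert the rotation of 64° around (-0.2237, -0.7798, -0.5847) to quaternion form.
0.848 - 0.1185i - 0.4132j - 0.3098k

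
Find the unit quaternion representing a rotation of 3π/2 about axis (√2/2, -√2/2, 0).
-0.7071 + 0.5i - 0.5j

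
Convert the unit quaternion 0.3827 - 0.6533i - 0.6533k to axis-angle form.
axis = (-√2/2, 0, -√2/2), θ = 3π/4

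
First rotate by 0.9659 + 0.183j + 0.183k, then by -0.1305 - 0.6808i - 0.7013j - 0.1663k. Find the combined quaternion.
0.0327 - 0.7555i - 0.5767j - 0.3091k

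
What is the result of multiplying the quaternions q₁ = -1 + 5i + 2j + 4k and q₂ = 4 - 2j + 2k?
-8 + 32i + 4k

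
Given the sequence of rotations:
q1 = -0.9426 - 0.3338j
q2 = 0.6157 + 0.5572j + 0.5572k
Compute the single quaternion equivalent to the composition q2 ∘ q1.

q2 · q1 = -0.3944 + 0.186i - 0.7307j - 0.5252k
-0.3944 + 0.186i - 0.7307j - 0.5252k


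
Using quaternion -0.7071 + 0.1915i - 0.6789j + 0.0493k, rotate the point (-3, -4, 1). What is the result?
(1.52, -2.494, 4.18)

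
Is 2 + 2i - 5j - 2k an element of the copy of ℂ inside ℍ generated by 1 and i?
No. The quaternion 2 + 2i - 5j - 2k has j-coefficient y = -5 and k-coefficient z = -2, not both zero, so it does not lie in the complex subalgebra spanned by 1 and i.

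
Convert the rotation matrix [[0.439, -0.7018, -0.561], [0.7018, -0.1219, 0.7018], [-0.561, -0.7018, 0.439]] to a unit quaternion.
0.6626 - 0.5296i + 0.5296k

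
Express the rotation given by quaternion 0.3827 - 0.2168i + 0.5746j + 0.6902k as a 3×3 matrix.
[[-0.6131, -0.7774, 0.1405], [0.2791, -0.0468, 0.9591], [-0.7391, 0.6272, 0.2457]]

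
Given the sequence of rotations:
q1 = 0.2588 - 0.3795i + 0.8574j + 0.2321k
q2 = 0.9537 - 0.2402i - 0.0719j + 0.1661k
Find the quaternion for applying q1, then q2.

q2 · q1 = 0.1788 - 0.5832i + 0.7918j + 0.0311k
0.1788 - 0.5832i + 0.7918j + 0.0311k


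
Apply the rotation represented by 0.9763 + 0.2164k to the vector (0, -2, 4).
(0.845, -1.813, 4)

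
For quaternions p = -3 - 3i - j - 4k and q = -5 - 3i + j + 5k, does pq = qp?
No: pq = 27 + 23i + 29j - k ≠ 27 + 25i - 25j + 11k = qp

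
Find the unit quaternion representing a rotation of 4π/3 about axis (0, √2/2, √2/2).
-0.5 + 0.6124j + 0.6124k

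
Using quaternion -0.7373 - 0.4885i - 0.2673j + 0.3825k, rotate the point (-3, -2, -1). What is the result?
(-3.364, 1.373, 0.892)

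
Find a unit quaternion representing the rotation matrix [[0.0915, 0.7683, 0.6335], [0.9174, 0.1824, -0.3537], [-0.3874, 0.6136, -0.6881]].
0.3827 + 0.6319i + 0.6669j + 0.0974k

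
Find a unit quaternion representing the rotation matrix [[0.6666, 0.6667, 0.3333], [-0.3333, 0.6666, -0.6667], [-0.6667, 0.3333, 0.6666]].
0.866 + 0.2887i + 0.2887j - 0.2887k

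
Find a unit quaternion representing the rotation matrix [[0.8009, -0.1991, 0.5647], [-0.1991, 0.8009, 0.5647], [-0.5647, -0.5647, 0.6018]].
0.8949 - 0.3155i + 0.3155j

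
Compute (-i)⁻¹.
i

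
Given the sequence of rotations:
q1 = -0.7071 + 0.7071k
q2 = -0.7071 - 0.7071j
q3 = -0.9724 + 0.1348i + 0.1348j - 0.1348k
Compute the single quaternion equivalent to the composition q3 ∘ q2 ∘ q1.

q2 · q1 = 0.5 - 0.5i + 0.5j - 0.5k
q3 · q2 · q1 = -0.5536 + 0.5536i - 0.284j + 0.5536k
-0.5536 + 0.5536i - 0.284j + 0.5536k


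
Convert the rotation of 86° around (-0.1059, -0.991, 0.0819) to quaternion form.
0.7314 - 0.0722i - 0.6759j + 0.0559k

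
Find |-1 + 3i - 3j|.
√19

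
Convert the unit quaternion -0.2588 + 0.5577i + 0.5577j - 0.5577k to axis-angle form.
axis = (√3/3, √3/3, -√3/3), θ = 7π/6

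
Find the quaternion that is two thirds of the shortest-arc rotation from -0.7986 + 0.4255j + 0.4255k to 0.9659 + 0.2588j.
-0.987 - 0.0266j + 0.1583k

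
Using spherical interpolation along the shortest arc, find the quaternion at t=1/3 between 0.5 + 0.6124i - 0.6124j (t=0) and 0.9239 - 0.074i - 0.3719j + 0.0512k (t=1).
0.7042 + 0.4114i - 0.5783j + 0.0192k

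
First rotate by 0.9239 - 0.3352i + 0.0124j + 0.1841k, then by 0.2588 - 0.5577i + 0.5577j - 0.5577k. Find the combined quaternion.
0.1479 - 0.4924i + 0.8081j - 0.2876k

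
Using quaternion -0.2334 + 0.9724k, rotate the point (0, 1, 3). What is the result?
(0.454, -0.891, 3)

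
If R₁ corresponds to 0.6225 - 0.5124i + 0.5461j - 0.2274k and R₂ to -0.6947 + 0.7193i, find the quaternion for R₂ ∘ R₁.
-0.0639 + 0.8037i - 0.2158j + 0.5508k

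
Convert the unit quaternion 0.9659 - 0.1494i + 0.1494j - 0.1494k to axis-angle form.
axis = (-√3/3, √3/3, -√3/3), θ = π/6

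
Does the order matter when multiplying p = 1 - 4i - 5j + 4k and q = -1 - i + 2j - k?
Yes: pq = 9 - j - 18k ≠ 9 + 6i + 15j + 8k = qp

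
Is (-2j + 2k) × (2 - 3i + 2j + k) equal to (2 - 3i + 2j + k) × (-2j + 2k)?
No: pq = 2 - 6i - 10j - 2k ≠ 2 + 6i + 2j + 10k = qp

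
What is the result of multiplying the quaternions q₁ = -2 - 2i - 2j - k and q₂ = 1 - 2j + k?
-5 - 6i + 4j + k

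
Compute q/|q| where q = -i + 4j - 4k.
-0.1741i + 0.6963j - 0.6963k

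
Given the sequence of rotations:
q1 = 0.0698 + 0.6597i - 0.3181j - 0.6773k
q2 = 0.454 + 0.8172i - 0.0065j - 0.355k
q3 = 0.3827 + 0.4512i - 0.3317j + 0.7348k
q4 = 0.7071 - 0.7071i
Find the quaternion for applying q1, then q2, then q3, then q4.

q2 · q1 = -0.7499 + 0.248i + 0.1744j - 0.5879k
q3 · q2 · q1 = 0.091 - 0.1766i + 0.763j - 0.6151k
q4 · q3 · q2 · q1 = -0.0605 - 0.1892i + 0.1046j - 0.9745k
-0.0605 - 0.1892i + 0.1046j - 0.9745k


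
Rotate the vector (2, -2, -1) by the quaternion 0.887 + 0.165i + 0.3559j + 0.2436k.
(1.174, -0.435, -2.726)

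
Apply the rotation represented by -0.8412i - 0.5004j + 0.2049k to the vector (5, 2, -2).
(4.449, 3.621, -0.302)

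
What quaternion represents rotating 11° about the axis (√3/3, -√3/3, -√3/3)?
0.9954 + 0.0553i - 0.0553j - 0.0553k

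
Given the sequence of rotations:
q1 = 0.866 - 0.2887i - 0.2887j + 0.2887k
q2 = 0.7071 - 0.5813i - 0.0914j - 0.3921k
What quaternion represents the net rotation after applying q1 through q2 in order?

q2 · q1 = 0.5313 - 0.8471i - 0.0023j + 0.006k
0.5313 - 0.8471i - 0.0023j + 0.006k


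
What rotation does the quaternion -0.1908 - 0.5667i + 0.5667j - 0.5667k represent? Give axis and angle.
axis = (-√3/3, √3/3, -√3/3), θ = 202°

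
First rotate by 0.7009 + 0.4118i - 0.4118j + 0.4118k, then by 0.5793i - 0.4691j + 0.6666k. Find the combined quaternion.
-0.7062 + 0.4874i - 0.2928j + 0.4218k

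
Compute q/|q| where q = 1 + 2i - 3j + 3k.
0.2085 + 0.417i - 0.6255j + 0.6255k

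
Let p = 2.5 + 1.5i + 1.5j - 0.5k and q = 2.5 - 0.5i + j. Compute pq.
5.5 + 3i + 6.5j + k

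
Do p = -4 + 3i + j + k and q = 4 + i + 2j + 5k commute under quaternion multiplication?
No: pq = -26 + 11i - 18j - 11k ≠ -26 + 5i + 10j - 21k = qp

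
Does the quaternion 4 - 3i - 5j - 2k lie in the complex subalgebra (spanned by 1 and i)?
No. The quaternion 4 - 3i - 5j - 2k has j-coefficient y = -5 and k-coefficient z = -2, not both zero, so it does not lie in the complex subalgebra spanned by 1 and i.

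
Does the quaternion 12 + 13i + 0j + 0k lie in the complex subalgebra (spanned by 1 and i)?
Yes. The quaternion 12 + 13i has j- and k-coefficients y = z = 0, so it lies in the complex subalgebra spanned by 1 and i.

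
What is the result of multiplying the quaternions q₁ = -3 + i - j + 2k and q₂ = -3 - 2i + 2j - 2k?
17 + i - 5j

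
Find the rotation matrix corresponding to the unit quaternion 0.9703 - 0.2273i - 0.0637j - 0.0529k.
[[0.9863, 0.1316, -0.0996], [-0.0737, 0.8911, 0.4478], [0.1477, -0.4344, 0.8886]]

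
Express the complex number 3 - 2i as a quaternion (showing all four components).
3 - 2i + 0j + 0k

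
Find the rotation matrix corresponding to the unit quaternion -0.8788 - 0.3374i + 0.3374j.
[[0.7723, -0.2277, -0.593], [-0.2277, 0.7723, -0.593], [0.593, 0.593, 0.5446]]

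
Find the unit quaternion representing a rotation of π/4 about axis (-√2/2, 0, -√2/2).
0.9239 - 0.2706i - 0.2706k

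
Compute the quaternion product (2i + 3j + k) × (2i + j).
-7 - i + 2j - 4k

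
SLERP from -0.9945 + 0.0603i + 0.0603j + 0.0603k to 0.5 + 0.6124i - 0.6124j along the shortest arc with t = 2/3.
-0.7646 - 0.431i + 0.4787j + 0.0238k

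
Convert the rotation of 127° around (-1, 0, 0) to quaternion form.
0.4462 - 0.8949i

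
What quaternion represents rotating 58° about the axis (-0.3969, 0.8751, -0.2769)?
0.8746 - 0.1924i + 0.4243j - 0.1342k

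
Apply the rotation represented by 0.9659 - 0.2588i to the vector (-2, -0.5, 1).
(-2, 0.067, 1.116)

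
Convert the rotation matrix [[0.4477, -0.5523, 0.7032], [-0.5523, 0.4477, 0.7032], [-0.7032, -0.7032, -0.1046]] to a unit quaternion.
0.6691 - 0.5255i + 0.5255j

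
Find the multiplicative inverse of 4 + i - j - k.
0.2105 - 0.0526i + 0.0526j + 0.0526k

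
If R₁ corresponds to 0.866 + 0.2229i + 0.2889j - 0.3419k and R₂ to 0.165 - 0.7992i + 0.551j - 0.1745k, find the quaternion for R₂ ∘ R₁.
0.1022 - 0.7933i + 0.2127j - 0.5612k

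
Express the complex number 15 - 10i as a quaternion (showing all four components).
15 - 10i + 0j + 0k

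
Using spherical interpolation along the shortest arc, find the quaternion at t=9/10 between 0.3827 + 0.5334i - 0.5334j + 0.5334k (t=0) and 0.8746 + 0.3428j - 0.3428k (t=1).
-0.8014 + 0.0818i - 0.419j + 0.419k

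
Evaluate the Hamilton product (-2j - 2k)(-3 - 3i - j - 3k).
-8 + 4i + 12j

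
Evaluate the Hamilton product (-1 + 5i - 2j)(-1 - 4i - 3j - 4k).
15 + 7i + 25j - 19k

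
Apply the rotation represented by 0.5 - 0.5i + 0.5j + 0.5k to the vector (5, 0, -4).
(0, -4, -5)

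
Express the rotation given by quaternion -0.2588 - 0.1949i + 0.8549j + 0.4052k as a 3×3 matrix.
[[-0.7901, -0.1235, -0.6004], [-0.543, 0.5957, 0.5919], [0.2845, 0.7937, -0.5377]]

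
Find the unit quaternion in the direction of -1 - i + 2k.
-0.4082 - 0.4082i + 0.8165k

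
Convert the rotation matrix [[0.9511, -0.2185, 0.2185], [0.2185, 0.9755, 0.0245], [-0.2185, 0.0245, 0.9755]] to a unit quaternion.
0.9877 + 0.1106j + 0.1106k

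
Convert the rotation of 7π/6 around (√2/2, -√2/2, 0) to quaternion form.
-0.2588 + 0.683i - 0.683j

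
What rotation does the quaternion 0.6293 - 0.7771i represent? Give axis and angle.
axis = (-1, 0, 0), θ = 102°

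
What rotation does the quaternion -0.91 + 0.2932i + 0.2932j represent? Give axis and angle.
axis = (√2/2, √2/2, 0), θ = 311°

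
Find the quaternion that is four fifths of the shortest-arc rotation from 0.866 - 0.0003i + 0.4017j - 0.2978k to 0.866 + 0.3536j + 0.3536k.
0.898 - 0.0001i + 0.377j + 0.2267k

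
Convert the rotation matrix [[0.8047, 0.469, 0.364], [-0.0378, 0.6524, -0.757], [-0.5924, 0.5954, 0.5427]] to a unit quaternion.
0.866 + 0.3904i + 0.2761j - 0.1463k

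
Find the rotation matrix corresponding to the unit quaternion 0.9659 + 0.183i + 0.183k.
[[0.933, -0.3535, 0.067], [0.3535, 0.866, -0.3535], [0.067, 0.3535, 0.933]]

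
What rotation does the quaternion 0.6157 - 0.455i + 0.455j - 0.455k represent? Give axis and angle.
axis = (-√3/3, √3/3, -√3/3), θ = 104°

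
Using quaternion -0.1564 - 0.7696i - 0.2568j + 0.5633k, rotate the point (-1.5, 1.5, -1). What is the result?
(1.294, -1.027, 1.665)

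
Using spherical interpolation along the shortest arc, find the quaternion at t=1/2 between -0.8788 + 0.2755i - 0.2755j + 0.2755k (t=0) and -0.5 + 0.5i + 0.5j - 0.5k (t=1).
-0.8546 + 0.4806i + 0.1391j - 0.1391k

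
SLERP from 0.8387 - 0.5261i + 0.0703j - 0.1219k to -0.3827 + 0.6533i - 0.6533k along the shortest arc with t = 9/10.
0.4526 - 0.6671i + 0.0082j + 0.5917k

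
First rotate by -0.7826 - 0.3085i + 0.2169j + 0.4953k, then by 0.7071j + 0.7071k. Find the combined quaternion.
-0.5036 + 0.1969i - 0.7715j - 0.3352k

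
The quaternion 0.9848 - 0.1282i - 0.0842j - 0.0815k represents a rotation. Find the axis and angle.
axis = (-0.7381, -0.4848, -0.4692), θ = 20°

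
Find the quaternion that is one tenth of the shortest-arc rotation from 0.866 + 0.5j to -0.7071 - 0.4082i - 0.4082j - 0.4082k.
0.8644 + 0.0435i + 0.4991j + 0.0435k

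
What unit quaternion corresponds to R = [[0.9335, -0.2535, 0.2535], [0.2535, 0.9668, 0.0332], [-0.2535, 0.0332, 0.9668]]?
0.9832 + 0.1289j + 0.1289k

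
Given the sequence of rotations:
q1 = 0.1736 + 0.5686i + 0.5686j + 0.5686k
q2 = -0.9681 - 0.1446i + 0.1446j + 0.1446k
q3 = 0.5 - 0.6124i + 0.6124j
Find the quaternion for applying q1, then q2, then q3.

q2 · q1 = -0.2503 - 0.5756i - 0.3609j - 0.6898k
q3 · q2 · q1 = -0.2566 - 0.5569i - 0.7562j + 0.2286k
-0.2566 - 0.5569i - 0.7562j + 0.2286k


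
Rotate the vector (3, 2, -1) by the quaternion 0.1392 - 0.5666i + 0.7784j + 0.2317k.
(-2.805, -2.47, -0.178)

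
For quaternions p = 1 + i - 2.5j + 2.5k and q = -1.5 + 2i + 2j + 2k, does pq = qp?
No: pq = -3.5 - 9.5i + 8.75j + 5.25k ≠ -3.5 + 10.5i + 2.75j - 8.75k = qp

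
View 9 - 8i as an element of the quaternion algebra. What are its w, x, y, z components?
9 - 8i + 0j + 0k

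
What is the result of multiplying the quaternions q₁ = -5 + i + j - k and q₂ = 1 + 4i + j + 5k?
-5 - 13i - 13j - 29k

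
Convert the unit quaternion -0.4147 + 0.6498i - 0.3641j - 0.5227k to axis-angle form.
axis = (0.7141, -0.4001, -0.5744), θ = 229°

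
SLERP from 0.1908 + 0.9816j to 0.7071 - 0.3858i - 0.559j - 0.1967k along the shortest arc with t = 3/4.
-0.5285 + 0.3206i + 0.7688j + 0.1635k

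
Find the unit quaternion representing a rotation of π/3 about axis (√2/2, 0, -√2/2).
0.866 + 0.3536i - 0.3536k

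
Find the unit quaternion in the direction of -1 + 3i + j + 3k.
-0.2236 + 0.6708i + 0.2236j + 0.6708k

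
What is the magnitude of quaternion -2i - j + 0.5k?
2.291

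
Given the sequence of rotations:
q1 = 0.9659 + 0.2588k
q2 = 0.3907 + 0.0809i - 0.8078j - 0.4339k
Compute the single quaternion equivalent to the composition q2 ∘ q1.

q2 · q1 = 0.4897 - 0.1309i - 0.8012j - 0.318k
0.4897 - 0.1309i - 0.8012j - 0.318k


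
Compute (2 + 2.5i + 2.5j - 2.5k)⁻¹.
0.0879 - 0.1099i - 0.1099j + 0.1099k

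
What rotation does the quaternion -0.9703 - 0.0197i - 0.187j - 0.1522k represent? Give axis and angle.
axis = (-0.0814, -0.773, -0.6292), θ = 332°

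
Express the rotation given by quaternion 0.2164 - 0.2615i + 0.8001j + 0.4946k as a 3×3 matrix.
[[-0.7696, -0.6325, 0.0876], [-0.2044, 0.374, 0.9046], [-0.605, 0.6783, -0.4171]]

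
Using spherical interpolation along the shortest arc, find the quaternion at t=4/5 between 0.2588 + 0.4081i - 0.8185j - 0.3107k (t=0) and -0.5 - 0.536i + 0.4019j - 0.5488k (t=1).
0.4906 + 0.5572i - 0.5405j + 0.396k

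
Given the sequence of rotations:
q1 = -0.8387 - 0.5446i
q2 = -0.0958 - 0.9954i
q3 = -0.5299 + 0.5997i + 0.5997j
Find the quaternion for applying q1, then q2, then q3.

q2 · q1 = -0.4617 + 0.887i
q3 · q2 · q1 = -0.2873 - 0.7469i - 0.2769j - 0.5319k
-0.2873 - 0.7469i - 0.2769j - 0.5319k


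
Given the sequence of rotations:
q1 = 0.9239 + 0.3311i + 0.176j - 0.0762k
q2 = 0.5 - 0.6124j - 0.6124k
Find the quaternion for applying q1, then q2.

q2 · q1 = 0.5231 + 0.32i - 0.6806j - 0.4011k
0.5231 + 0.32i - 0.6806j - 0.4011k


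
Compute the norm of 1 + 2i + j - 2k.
√10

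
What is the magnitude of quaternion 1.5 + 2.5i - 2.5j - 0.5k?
√15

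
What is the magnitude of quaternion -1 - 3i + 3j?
√19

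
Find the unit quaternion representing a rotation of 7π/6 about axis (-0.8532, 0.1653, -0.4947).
-0.2588 - 0.8241i + 0.1597j - 0.4778k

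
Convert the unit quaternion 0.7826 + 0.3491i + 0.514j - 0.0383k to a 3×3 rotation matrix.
[[0.4687, 0.4188, 0.7778], [0.2989, 0.7533, -0.5858], [-0.8313, 0.507, 0.2279]]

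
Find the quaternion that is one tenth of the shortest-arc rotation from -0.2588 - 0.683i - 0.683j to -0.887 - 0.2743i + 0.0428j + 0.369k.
-0.3569 - 0.6795i - 0.6393j + 0.0468k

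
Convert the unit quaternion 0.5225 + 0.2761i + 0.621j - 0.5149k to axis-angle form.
axis = (0.3238, 0.7283, -0.6039), θ = 117°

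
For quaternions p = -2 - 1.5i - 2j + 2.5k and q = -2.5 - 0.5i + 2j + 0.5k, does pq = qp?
No: pq = 7 - 1.25i + 0.5j - 11.25k ≠ 7 + 10.75i + 1.5j - 3.25k = qp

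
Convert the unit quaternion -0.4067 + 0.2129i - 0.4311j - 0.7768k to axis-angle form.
axis = (0.233, -0.4719, -0.8503), θ = 228°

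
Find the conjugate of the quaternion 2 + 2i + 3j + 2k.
2 - 2i - 3j - 2k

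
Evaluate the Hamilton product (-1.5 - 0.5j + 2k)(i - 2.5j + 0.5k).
-2.25 + 3.25i + 5.75j - 0.25k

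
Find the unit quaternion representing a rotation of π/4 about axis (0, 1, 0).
0.9239 + 0.3827j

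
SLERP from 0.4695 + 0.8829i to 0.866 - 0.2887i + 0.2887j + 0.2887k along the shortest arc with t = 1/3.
0.7842 + 0.5913i + 0.133j + 0.133k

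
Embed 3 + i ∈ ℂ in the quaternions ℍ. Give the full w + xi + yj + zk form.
3 + i + 0j + 0k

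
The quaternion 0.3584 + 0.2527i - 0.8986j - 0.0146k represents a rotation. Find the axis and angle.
axis = (0.2707, -0.9625, -0.0156), θ = 138°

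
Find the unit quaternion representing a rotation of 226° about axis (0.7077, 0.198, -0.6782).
-0.3907 + 0.6514i + 0.1823j - 0.6243k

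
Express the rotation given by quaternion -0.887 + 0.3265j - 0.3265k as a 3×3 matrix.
[[0.5736, -0.5792, -0.5792], [0.5792, 0.7868, -0.2132], [0.5792, -0.2132, 0.7868]]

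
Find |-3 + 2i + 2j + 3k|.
√26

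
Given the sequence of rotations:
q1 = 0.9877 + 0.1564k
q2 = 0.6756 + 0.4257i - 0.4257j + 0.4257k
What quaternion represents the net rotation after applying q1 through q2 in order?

q2 · q1 = 0.6007 + 0.3539i - 0.487j + 0.5261k
0.6007 + 0.3539i - 0.487j + 0.5261k


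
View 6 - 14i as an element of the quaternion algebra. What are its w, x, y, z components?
6 - 14i + 0j + 0k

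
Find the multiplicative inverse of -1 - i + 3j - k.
-0.0833 + 0.0833i - 0.25j + 0.0833k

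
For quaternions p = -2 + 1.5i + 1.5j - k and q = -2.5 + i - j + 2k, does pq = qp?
No: pq = 7 - 3.75i - 5.75j - 4.5k ≠ 7 - 7.75i + 2.25j + 1.5k = qp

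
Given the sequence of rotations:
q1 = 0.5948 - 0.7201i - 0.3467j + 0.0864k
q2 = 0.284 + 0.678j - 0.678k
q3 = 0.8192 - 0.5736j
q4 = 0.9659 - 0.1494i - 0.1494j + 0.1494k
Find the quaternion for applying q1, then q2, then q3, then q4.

q2 · q1 = 0.4626 - 0.381i + 0.793j + 0.1095k
q3 · q2 · q1 = 0.8338 - 0.3749i + 0.3843j - 0.1288k
q4 · q3 · q2 · q1 = 0.826 - 0.5249i + 0.1714j - 0.1133k
0.826 - 0.5249i + 0.1714j - 0.1133k


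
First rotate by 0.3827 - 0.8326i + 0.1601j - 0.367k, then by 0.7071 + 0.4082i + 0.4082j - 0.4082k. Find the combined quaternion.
0.3953 - 0.517i + 0.7591j - 0.0105k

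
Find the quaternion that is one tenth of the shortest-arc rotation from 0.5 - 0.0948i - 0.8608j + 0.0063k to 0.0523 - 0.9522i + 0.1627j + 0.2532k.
0.4842 + 0.0536i - 0.8727j - 0.0329k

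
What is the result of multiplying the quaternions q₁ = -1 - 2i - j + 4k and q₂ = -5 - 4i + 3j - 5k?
20 + 7i - 24j - 25k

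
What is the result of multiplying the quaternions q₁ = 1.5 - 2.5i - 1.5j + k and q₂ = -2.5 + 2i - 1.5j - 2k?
1 + 13.75i - 1.5j + 1.25k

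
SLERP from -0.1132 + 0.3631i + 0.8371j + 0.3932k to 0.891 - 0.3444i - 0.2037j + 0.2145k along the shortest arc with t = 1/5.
-0.3331 + 0.4121i + 0.7959j + 0.2929k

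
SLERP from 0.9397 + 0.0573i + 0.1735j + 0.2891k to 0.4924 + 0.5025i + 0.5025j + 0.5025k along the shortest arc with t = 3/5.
0.7232 + 0.3462i + 0.3967j + 0.4469k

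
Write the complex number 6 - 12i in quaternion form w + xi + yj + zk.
6 - 12i + 0j + 0k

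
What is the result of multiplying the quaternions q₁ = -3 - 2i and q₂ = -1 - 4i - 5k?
-5 + 14i - 10j + 15k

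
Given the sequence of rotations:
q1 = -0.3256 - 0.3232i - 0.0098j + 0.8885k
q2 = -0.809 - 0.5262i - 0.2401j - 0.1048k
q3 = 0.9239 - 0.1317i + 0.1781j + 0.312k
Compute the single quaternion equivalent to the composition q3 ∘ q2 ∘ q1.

q2 · q1 = 0.1841 + 0.2184i + 0.5875j - 0.7571k
q3 · q2 · q1 = 0.3304 - 0.1406i + 0.544j - 0.7583k
0.3304 - 0.1406i + 0.544j - 0.7583k


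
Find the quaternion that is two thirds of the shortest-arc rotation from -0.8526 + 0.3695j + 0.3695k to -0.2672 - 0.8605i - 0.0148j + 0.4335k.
-0.5577 - 0.6586i + 0.1417j + 0.4849k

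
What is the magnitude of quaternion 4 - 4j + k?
√33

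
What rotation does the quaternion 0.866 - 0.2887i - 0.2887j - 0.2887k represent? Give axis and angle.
axis = (-√3/3, -√3/3, -√3/3), θ = π/3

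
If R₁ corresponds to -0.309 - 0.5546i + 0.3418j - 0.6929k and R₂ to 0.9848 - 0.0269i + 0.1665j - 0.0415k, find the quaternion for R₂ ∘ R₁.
-0.4049 - 0.639i + 0.2895j - 0.5864k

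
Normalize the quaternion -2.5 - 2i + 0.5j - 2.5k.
-0.6108 - 0.4887i + 0.1222j - 0.6108k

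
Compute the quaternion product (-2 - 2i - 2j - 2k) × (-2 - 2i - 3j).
-6 + 2i + 14j + 6k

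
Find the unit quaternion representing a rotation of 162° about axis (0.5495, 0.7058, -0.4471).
0.1564 + 0.5427i + 0.6971j - 0.4416k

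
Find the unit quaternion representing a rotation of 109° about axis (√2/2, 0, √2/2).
0.5807 + 0.5757i + 0.5757k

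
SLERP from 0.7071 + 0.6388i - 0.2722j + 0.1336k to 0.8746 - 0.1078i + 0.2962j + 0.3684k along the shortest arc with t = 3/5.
0.9204 + 0.2252i + 0.073j + 0.3111k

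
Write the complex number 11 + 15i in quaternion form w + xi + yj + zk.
11 + 15i + 0j + 0k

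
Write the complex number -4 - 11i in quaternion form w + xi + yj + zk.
-4 - 11i + 0j + 0k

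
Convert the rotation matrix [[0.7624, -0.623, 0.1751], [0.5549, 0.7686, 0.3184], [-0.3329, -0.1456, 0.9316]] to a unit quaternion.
0.9304 - 0.1247i + 0.1365j + 0.3165k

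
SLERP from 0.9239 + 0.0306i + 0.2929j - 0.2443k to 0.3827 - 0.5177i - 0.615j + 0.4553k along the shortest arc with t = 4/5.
0.6374 - 0.4774i - 0.4901j + 0.3545k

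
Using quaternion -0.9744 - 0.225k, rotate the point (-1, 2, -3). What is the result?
(-1.776, 1.359, -3)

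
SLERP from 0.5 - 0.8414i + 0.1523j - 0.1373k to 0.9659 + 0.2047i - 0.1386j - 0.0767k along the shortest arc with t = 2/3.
0.9714 - 0.2009i - 0.0432j - 0.119k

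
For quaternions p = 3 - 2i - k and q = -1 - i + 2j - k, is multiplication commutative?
No: pq = -6 + i + 5j - 6k ≠ -6 - 3i + 7j + 2k = qp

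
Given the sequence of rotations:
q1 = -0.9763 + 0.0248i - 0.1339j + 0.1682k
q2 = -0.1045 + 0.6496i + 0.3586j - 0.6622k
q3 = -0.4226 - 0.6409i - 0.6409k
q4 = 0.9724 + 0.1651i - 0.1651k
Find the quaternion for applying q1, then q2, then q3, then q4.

q2 · q1 = 0.2453 - 0.6651i - 0.4618j + 0.5331k
q3 · q2 · q1 = -0.1883 - 0.1721i + 0.9631j - 0.0865k
q4 · q3 · q2 · q1 = -0.169 - 0.0394i + 0.9792j + 0.106k
-0.169 - 0.0394i + 0.9792j + 0.106k


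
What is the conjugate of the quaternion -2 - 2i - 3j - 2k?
-2 + 2i + 3j + 2k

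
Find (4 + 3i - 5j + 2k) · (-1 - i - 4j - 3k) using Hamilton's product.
-15 + 16i - 4j - 31k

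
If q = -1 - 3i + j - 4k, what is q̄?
-1 + 3i - j + 4k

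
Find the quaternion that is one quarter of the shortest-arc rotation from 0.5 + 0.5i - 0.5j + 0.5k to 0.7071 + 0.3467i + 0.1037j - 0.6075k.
0.6858 + 0.5605i - 0.4039j + 0.2287k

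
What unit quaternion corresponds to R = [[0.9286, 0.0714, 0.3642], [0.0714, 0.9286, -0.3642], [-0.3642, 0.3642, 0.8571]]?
0.9636 + 0.189i + 0.189j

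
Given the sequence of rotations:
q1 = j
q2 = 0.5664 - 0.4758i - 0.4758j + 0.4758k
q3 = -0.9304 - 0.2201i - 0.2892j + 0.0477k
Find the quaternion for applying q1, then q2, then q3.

q2 · q1 = 0.4758 - 0.4758i + 0.5664j - 0.4758k
q3 · q2 · q1 = -0.3609 + 0.4485i - 0.792j + 0.2031k
-0.3609 + 0.4485i - 0.792j + 0.2031k


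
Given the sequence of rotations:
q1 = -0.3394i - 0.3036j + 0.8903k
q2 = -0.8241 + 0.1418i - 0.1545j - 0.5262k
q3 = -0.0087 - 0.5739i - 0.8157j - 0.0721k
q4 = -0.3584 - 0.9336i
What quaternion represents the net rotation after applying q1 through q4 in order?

q2 · q1 = 0.4697 - 0.0176i + 0.3025j - 0.8292k
q3 · q2 · q1 = 0.1728 + 0.4288i - 0.8604j - 0.2146k
q4 · q3 · q2 · q1 = 0.3384 - 0.315i + 0.108j + 0.8802k
0.3384 - 0.315i + 0.108j + 0.8802k


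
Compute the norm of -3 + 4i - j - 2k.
√30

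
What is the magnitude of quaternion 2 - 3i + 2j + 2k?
√21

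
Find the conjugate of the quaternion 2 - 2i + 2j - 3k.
2 + 2i - 2j + 3k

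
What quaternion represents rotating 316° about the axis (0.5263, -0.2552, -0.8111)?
-0.9272 + 0.1972i - 0.0956j - 0.3038k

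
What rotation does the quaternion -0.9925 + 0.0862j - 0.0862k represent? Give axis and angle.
axis = (0, √2/2, -√2/2), θ = 346°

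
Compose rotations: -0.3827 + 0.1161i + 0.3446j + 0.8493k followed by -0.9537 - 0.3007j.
0.4686 - 0.3661i - 0.2136j - 0.7751k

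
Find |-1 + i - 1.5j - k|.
2.291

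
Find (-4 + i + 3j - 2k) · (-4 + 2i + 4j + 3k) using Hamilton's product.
8 + 5i - 35j - 6k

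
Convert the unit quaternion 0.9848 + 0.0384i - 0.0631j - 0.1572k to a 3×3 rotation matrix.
[[0.9426, 0.3048, -0.1364], [-0.3145, 0.9476, -0.0558], [0.1122, 0.0955, 0.9891]]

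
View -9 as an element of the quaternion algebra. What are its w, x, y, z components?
-9 + 0i + 0j + 0k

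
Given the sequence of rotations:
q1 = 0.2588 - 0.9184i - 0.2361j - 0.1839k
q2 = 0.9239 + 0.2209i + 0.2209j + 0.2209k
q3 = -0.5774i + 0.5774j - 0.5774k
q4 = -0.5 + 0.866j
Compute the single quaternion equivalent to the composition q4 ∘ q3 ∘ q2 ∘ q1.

q2 · q1 = 0.5348 - 0.7798i - 0.3232j + 0.038k
q3 · q2 · q1 = -0.2417 - 0.4735i + 0.781j + 0.3281k
q4 · q3 · q2 · q1 = -0.5555 + 0.5209i - 0.5998j + 0.246k
-0.5555 + 0.5209i - 0.5998j + 0.246k


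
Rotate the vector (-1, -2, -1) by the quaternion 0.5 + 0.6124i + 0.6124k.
(0.225, 1, -2.225)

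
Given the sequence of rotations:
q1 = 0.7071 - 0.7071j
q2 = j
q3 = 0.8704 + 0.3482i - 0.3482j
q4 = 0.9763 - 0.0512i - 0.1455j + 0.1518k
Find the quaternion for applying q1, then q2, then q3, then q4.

q2 · q1 = 0.7071 + 0.7071j
q3 · q2 · q1 = 0.8617 + 0.2462i + 0.3692j + 0.2462k
q4 · q3 · q2 · q1 = 0.8702 + 0.1044i + 0.2851j + 0.3881k
0.8702 + 0.1044i + 0.2851j + 0.3881k


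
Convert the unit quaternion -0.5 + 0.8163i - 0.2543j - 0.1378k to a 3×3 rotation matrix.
[[0.8327, -0.553, 0.0293], [-0.2774, -0.3707, 0.8864], [-0.4793, -0.7462, -0.462]]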